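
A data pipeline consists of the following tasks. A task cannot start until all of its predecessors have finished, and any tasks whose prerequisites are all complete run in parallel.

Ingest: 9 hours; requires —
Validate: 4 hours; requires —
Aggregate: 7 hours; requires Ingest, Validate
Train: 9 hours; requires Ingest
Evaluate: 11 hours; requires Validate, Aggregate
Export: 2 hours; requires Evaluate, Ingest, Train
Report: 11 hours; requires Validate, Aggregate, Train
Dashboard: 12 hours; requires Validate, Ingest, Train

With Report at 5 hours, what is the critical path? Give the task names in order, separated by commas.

As given, the longest chain is Ingest→Train→Dashboard = 9+9+12 = 30, so the finish is 30 hours.
The longest path through Report is only 29 hours, so Report has float 1.
No other chain overtakes it, so the finish is 30 hours.

Ingest, Train, Dashboard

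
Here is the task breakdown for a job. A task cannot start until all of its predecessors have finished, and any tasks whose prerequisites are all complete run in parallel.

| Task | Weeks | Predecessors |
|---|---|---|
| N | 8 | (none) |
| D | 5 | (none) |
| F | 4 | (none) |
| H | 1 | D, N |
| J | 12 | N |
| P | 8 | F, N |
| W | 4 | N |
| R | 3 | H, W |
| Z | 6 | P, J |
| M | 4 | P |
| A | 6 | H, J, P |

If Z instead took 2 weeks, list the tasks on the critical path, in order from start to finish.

The binding path is N→J→Z = 8+12+6 = 26; finish at 26 weeks.
Z is on the critical path; changing it to 2 makes that path 22 weeks.
Now N→J→A = 8+12+6 = 26 is longest, so the finish becomes 26 weeks.

N, J, A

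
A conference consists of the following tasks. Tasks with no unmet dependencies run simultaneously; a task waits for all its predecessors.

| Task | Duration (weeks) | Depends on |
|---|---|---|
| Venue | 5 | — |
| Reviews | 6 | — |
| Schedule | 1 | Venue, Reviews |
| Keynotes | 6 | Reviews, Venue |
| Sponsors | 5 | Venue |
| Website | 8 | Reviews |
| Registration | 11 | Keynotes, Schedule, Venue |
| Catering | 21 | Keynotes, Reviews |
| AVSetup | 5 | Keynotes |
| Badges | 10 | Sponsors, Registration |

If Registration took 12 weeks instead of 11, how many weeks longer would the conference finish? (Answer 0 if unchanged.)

1

Critical path before the change: Reviews→Keynotes→Registration→Badges = 6+6+11+10 = 33 giving 33 weeks.
Registration lies on that path, so at 12 weeks the path becomes 34 weeks.
That remains the longest chain; total 34 weeks.
Change in finish: 34 − 33 = +1 weeks.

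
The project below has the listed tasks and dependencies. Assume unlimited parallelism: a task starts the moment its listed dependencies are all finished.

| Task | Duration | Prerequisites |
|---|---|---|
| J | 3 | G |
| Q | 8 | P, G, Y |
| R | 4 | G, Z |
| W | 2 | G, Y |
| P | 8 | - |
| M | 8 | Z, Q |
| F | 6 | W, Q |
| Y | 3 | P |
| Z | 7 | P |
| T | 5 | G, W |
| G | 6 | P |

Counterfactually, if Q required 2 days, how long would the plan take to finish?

As given, the longest chain is P→G→Q→M = 8+6+8+8 = 30, so the finish is 30 days.
Since Q is critical, the -6 change carries straight to that chain (now 24 days).
That remains the longest chain; total 24 days.

24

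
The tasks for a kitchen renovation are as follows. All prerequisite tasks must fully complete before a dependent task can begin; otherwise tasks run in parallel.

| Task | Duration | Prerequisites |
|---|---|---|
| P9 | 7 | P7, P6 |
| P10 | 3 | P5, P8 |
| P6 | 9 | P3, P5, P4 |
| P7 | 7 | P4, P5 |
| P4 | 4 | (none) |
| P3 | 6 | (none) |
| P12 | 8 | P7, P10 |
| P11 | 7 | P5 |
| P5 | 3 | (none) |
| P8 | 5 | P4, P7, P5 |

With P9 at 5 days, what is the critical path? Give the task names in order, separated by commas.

Critical path before the change: P4→P7→P8→P10→P12 = 4+7+5+3+8 = 27 giving 27 days.
The longest path through P9 is only 22 days, so P9 has float 5.
No other chain overtakes it, so the finish is 27 days.

P4, P7, P8, P10, P12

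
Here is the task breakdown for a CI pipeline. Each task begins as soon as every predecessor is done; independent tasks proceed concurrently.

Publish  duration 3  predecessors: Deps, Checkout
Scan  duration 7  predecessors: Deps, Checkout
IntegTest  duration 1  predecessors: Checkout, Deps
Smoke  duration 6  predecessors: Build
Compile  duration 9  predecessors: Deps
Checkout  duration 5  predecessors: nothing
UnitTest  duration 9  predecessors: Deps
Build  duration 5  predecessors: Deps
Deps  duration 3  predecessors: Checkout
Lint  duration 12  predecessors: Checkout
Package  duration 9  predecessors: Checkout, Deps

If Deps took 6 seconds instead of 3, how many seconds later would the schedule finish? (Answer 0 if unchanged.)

3

Baseline: Checkout→Deps→Build→Smoke = 5+3+5+6 = 19 → 19 seconds.
Since Deps is critical, the +3 change carries straight to that chain (now 22 seconds).
The critical path is still Checkout→Deps→Build→Smoke; finish is now 22 seconds.
Change in finish: 22 − 19 = +3 seconds.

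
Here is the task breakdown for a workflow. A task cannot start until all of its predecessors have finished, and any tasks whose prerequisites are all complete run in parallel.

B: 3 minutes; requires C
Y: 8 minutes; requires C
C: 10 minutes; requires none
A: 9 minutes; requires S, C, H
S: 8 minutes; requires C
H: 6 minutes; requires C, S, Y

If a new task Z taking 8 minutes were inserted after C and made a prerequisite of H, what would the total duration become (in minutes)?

33

Originally the project takes 33 minutes.
With Z inserted, H now waits for max(C, S, Y, Z).
New critical path: C→Z→H→A = 10+8+6+9 = 33 ⇒ 33 minutes.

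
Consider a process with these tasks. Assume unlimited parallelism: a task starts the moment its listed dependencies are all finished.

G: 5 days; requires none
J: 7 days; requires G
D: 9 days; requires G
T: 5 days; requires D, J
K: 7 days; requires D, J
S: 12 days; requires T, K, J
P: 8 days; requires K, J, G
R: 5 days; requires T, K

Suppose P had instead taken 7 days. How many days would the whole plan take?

Actual critical path: G→D→K→S = 5+9+7+12 = 33 ⇒ 33 days.
The longest path through P is only 29 days, so P has float 4.
That remains the longest chain; total 33 days.

33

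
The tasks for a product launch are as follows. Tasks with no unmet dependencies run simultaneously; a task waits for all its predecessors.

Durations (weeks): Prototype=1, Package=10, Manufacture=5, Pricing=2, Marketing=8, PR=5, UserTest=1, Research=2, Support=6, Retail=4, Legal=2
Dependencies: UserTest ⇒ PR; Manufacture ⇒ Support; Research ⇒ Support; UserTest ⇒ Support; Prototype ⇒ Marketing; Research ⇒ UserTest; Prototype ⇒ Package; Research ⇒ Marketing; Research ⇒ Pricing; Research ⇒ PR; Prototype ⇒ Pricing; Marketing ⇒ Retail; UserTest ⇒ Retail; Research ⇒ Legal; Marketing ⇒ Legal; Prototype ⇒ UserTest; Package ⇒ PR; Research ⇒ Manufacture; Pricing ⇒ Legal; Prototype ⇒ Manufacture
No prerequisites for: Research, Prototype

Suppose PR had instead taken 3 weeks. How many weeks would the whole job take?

14

The binding path is Prototype→Package→PR = 1+10+5 = 16; finish at 16 weeks.
PR is on the critical path; changing it to 3 makes that path 14 weeks.
New critical path: Research→Marketing→Retail = 2+8+4 = 14 ⇒ 14 weeks.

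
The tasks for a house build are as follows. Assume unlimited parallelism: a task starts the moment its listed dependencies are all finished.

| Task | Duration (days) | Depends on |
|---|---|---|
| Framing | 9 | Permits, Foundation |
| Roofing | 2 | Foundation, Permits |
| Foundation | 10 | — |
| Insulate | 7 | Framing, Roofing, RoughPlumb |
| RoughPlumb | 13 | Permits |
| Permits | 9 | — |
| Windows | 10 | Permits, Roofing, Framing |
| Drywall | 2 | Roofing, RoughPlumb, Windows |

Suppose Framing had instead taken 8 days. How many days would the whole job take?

30

Baseline: Foundation→Framing→Windows→Drywall = 10+9+10+2 = 31 → 31 days.
Framing is on the critical path; changing it to 8 makes that path 30 days.
No other chain overtakes it, so the finish is 30 days.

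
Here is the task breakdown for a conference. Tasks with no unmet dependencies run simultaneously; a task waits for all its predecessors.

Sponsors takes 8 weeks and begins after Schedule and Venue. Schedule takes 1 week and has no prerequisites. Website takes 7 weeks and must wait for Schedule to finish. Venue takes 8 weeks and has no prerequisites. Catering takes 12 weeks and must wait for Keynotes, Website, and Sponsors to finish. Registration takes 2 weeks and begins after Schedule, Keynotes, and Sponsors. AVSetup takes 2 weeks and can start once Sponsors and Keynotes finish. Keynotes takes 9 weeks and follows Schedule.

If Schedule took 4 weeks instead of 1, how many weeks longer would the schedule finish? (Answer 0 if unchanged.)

0

Actual critical path: Venue→Sponsors→Catering = 8+8+12 = 28 ⇒ 28 weeks.
Schedule has 6 weeks of float (longest path through it is 22).
No other chain overtakes it, so the finish is 28 weeks.
Change in finish: 28 − 28 = +0 weeks.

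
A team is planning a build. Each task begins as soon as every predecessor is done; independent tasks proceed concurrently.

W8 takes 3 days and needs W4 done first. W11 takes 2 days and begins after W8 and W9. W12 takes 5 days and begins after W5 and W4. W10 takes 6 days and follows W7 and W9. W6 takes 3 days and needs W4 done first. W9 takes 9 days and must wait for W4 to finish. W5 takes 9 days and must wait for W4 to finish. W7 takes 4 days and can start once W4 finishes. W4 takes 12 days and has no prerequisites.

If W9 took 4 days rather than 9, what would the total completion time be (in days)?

Actual critical path: W4→W9→W10 = 12+9+6 = 27 ⇒ 27 days.
Since W9 is critical, the -5 change carries straight to that chain (now 22 days).
Now W4→W5→W12 = 12+9+5 = 26 is longest, so the finish becomes 26 days.

26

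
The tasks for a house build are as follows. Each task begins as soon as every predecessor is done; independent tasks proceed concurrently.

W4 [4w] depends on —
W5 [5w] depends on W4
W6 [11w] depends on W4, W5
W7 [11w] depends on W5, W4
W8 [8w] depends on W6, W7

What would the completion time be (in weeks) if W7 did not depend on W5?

28

With the dependency in place, W4→W5→W6→W8 = 4+5+11+8 = 28 sets the finish at 28 weeks.
Without W5→W7, W7's earliest start moves from 9 to 4.
New critical path: W4→W5→W6→W8 = 4+5+11+8 = 28 ⇒ 28 weeks.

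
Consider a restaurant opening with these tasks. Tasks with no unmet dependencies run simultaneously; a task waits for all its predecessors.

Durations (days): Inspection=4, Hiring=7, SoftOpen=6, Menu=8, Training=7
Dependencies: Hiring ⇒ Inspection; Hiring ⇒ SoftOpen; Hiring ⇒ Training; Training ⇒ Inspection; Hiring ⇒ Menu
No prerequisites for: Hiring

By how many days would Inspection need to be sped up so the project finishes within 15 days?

Current finish: 18 days; target: 15.
Inspection is on every critical path, so each day cut from Inspection cuts the finish by one (this holds down to a finish of 15).
Need 18 − 15 = 3 days off Inspection → Inspection becomes 1 day, finish becomes 15.

3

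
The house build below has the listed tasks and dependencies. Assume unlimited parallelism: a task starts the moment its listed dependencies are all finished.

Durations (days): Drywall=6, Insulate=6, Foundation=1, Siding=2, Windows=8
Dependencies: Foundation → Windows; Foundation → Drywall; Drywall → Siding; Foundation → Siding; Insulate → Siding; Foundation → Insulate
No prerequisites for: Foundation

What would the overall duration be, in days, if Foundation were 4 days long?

12

Critical path before the change: Foundation→Windows = 1+8 = 9 giving 9 days.
Since Foundation is critical, the +3 change carries straight to that chain (now 12 days).
No other chain overtakes it, so the finish is 12 days.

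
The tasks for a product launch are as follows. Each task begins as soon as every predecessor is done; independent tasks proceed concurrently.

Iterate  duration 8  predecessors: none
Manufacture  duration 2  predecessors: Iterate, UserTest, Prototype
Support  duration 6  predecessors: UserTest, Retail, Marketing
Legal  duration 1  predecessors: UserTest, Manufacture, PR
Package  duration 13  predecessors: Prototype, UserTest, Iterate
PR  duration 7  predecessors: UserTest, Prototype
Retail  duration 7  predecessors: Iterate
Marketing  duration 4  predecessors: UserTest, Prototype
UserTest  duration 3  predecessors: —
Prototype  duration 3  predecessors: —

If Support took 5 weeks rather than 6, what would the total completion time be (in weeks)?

21

Baseline: Iterate→Retail→Support = 8+7+6 = 21 → 21 weeks.
Support lies on that path, so at 5 weeks the path becomes 20 weeks.
Now Iterate→Package = 8+13 = 21 is longest, so the finish becomes 21 weeks.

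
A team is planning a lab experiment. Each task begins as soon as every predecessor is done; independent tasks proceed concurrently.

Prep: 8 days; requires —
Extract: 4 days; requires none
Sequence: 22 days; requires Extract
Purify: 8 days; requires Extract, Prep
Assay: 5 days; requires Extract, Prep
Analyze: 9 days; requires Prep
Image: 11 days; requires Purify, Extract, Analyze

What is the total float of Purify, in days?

1

The longest chain is Prep→Analyze→Image = 8+9+11 = 28; overall finish 28 days.
Longest path through Purify: 27 days (earliest finish 16, latest finish 17).
Slack of Purify = 9 − 8 = 1 day.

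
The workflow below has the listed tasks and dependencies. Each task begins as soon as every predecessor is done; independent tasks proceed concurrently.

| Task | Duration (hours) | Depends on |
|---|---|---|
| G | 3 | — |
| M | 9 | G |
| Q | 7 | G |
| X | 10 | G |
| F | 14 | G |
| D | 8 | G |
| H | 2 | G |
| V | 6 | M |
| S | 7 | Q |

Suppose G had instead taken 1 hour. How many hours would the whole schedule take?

16

Baseline: G→M→V = 3+9+6 = 18 → 18 hours.
Since G is critical, the -2 change carries straight to that chain (now 16 hours).
No other chain overtakes it, so the finish is 16 hours.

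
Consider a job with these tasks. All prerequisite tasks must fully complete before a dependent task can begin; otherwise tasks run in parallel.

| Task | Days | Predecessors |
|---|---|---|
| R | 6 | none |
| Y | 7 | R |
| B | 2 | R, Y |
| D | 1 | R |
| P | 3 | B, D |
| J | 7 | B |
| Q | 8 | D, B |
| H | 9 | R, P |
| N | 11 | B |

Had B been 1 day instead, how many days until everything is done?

Actual critical path: R→Y→B→P→H = 6+7+2+3+9 = 27 ⇒ 27 days.
B is on the critical path; changing it to 1 makes that path 26 days.
The critical path is still R→Y→B→P→H; finish is now 26 days.

26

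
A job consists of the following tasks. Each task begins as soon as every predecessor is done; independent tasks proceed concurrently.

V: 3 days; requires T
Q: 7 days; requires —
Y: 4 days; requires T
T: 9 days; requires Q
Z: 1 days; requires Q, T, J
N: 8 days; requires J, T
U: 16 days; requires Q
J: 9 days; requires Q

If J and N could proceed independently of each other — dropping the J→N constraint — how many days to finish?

With the dependency in place, Q→J→N = 7+9+8 = 24 sets the finish at 24 days.
Dropping J→N doesn't change N's earliest start (16); another predecessor still binds.
After: Q→T→N = 7+9+8 = 24 → 24 days.

24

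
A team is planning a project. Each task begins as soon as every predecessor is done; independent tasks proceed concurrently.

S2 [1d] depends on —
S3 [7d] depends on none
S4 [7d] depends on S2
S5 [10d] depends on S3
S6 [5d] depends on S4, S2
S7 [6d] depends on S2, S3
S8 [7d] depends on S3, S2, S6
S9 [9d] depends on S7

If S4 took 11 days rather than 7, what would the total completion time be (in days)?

24

As given, the longest chain is S3→S7→S9 = 7+6+9 = 22, so the finish is 22 days.
The longest path through S4 is only 20 days, so S4 has float 2.
New critical path: S2→S4→S6→S8 = 1+11+5+7 = 24 ⇒ 24 days.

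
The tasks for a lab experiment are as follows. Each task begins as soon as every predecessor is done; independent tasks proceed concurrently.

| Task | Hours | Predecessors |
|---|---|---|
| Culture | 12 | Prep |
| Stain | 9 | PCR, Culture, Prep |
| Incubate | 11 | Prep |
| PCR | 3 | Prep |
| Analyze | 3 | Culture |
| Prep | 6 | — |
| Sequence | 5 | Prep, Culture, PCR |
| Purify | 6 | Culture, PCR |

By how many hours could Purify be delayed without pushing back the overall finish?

3

Prep→Culture→Stain = 6+12+9 = 27 sets the makespan at 27 hours.
Purify finishes as early as 24 and must finish by 27.
Slack of Purify = 21 − 18 = 3 hours.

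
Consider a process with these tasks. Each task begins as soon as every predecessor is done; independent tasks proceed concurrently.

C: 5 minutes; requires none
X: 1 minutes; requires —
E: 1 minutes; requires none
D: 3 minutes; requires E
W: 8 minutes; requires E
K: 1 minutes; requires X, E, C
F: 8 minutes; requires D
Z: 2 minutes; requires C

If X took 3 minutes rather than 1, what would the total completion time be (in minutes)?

Critical path before the change: E→D→F = 1+3+8 = 12 giving 12 minutes.
X has 10 minutes of float (longest path through it is 2).
No other chain overtakes it, so the finish is 12 minutes.

12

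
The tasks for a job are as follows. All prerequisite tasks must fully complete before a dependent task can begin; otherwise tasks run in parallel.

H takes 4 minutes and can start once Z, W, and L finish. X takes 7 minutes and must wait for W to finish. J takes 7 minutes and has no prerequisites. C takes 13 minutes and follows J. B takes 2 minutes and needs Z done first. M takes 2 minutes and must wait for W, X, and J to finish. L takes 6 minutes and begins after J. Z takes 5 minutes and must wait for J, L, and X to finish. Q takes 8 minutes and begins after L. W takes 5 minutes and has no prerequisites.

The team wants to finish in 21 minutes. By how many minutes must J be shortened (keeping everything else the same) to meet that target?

Current finish: 22 minutes; target: 21.
J is on every critical path, so each minute cut from J cuts the finish by one (this holds down to a finish of 21).
Need 22 − 21 = 1 minute off J → J becomes 6 minutes, finish becomes 21.

1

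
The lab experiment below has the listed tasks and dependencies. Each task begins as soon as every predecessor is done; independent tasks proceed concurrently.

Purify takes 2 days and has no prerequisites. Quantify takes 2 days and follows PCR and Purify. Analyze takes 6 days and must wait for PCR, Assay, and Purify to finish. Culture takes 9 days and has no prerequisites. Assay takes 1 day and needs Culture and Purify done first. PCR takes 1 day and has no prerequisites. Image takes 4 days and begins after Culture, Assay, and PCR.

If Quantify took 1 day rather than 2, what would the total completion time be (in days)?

16

Baseline: Culture→Assay→Analyze = 9+1+6 = 16 → 16 days.
Quantify is off the critical path — its longest chain is 4 days, giving 12 of slack.
No other chain overtakes it, so the finish is 16 days.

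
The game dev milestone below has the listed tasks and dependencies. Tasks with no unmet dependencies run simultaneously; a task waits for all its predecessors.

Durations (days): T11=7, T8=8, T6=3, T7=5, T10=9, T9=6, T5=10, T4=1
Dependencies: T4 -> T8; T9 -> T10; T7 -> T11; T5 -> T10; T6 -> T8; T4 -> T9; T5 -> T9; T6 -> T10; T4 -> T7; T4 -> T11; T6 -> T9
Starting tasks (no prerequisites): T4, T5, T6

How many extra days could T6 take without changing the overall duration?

T5→T9→T10 = 10+6+9 = 25 sets the makespan at 25 days.
T6 finishes as early as 3 and must finish by 10.
Slack of T6 = 7 − 0 = 7 days.

7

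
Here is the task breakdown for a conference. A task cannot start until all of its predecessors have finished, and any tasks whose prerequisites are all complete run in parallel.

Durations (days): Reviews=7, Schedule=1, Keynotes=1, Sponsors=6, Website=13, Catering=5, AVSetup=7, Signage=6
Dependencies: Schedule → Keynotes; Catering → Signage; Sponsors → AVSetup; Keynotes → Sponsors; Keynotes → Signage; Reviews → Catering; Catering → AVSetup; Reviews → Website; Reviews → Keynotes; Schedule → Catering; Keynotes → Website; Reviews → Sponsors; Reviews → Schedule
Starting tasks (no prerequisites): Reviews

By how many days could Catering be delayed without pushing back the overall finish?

2

Critical path: Reviews→Schedule→Keynotes→Sponsors→AVSetup = 7+1+1+6+7 = 22, so the finish is 22 days.
Longest path through Catering: 20 days (earliest finish 13, latest finish 15).
Float = 22 − 20 = 2.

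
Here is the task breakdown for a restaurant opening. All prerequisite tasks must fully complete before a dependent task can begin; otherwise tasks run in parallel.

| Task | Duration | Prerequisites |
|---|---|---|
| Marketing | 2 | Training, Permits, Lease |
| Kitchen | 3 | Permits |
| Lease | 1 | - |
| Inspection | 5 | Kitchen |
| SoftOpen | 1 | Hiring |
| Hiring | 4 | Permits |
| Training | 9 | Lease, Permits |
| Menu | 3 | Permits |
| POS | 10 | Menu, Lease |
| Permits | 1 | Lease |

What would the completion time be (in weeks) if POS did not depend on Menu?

13

With the dependency in place, Lease→Permits→Menu→POS = 1+1+3+10 = 15 sets the finish at 15 weeks.
Without Menu→POS, POS's earliest start moves from 5 to 1.
The longest chain is now Lease→Permits→Training→Marketing = 1+1+9+2 = 13, so the project takes 13 weeks.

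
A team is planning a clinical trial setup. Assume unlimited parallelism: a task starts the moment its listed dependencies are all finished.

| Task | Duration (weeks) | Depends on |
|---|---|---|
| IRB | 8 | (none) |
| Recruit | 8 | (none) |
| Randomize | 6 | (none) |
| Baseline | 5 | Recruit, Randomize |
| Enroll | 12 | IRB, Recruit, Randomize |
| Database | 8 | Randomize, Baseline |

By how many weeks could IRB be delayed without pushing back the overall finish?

1

The longest chain is Recruit→Baseline→Database = 8+5+8 = 21; overall finish 21 weeks.
IRB finishes as early as 8 and must finish by 9.
Float = 21 − 20 = 1.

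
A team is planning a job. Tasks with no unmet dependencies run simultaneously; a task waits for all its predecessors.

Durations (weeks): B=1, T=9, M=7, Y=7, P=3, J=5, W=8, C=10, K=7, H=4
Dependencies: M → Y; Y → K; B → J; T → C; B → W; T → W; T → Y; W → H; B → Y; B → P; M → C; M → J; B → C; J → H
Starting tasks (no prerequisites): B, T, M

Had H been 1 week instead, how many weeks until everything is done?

Baseline: T→Y→K = 9+7+7 = 23 → 23 weeks.
H has 2 weeks of float (longest path through it is 21).
No other chain overtakes it, so the finish is 23 weeks.

23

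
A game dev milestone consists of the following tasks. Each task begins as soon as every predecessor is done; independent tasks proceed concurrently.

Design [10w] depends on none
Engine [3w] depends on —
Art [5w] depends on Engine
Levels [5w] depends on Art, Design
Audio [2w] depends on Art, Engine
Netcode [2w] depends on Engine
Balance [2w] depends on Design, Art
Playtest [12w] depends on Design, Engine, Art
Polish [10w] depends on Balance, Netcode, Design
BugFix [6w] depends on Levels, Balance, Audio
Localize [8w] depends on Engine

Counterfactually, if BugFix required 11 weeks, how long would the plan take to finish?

26

Actual critical path: Design→Balance→Polish = 10+2+10 = 22 ⇒ 22 weeks.
BugFix is off the critical path — its longest chain is 21 weeks, giving 1 of slack.
New critical path: Design→Levels→BugFix = 10+5+11 = 26 ⇒ 26 weeks.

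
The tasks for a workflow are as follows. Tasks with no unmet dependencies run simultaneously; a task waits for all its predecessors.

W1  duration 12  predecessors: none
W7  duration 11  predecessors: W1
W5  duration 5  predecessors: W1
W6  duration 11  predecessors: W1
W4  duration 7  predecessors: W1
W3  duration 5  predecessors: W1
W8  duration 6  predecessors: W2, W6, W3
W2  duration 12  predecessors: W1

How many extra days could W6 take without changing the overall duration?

1

W1→W2→W8 = 12+12+6 = 30 sets the makespan at 30 days.
W6 finishes as early as 23 and must finish by 24.
Float = 30 − 29 = 1.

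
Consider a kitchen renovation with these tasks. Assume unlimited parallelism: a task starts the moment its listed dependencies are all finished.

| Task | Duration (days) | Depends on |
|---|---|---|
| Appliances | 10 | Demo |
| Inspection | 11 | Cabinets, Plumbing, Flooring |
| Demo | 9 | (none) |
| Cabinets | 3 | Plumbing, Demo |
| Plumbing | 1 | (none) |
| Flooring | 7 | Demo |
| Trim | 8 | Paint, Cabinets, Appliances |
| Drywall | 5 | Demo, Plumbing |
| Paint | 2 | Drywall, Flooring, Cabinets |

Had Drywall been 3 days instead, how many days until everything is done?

27

Actual critical path: Demo→Flooring→Inspection = 9+7+11 = 27 ⇒ 27 days.
Drywall is off the critical path — its longest chain is 24 days, giving 3 of slack.
The critical path is still Demo→Flooring→Inspection; finish is now 27 days.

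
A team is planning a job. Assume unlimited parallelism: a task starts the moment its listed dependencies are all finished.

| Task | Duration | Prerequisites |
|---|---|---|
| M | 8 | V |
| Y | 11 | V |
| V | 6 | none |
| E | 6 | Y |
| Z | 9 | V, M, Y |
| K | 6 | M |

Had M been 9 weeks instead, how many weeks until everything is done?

26

Actual critical path: V→Y→Z = 6+11+9 = 26 ⇒ 26 weeks.
M has 3 weeks of float (longest path through it is 23).
That remains the longest chain; total 26 weeks.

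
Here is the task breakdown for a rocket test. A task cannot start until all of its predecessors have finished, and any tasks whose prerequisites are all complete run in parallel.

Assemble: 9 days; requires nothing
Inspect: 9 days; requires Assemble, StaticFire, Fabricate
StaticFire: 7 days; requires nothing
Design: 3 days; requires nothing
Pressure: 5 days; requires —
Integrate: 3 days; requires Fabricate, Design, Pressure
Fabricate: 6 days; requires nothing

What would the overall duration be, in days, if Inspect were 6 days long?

As given, the longest chain is Assemble→Inspect = 9+9 = 18, so the finish is 18 days.
Inspect is on the critical path; changing it to 6 makes that path 15 days.
No other chain overtakes it, so the finish is 15 days.

15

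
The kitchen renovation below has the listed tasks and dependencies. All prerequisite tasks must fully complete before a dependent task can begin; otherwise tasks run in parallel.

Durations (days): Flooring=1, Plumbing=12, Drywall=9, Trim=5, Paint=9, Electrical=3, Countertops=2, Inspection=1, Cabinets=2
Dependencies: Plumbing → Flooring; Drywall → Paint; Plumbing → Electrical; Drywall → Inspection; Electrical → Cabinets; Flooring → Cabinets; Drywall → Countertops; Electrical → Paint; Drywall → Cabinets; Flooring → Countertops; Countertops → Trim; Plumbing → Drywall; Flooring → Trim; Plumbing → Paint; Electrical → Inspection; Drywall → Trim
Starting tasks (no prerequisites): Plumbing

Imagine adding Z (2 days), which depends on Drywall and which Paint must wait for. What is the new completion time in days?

Originally the plan takes 30 days.
With Z inserted, Paint now waits for max(Plumbing, Drywall, Electrical, Z).
New critical path: Plumbing→Drywall→Z→Paint = 12+9+2+9 = 32 ⇒ 32 days.

32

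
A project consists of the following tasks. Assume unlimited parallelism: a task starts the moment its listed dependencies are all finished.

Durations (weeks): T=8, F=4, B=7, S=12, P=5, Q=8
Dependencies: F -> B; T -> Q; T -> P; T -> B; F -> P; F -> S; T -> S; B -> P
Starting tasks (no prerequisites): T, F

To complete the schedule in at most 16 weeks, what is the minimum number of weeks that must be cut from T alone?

Current finish: 20 weeks; target: 16.
T is on every critical path, so each week cut from T cuts the finish by one (this holds down to a finish of 16).
Need 20 − 16 = 4 weeks off T → T becomes 4 weeks, finish becomes 16.

4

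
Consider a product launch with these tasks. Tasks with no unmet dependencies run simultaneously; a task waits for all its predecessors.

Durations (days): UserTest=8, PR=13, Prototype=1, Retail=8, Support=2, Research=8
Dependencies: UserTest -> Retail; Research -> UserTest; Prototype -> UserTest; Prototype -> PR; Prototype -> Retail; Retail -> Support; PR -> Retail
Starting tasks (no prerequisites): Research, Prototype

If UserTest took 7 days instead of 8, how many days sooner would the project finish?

1

Critical path before the change: Research→UserTest→Retail→Support = 8+8+8+2 = 26 giving 26 days.
Since UserTest is critical, the -1 change carries straight to that chain (now 25 days).
The critical path is still Research→UserTest→Retail→Support; finish is now 25 days.
Change in finish: 25 − 26 = -1 days.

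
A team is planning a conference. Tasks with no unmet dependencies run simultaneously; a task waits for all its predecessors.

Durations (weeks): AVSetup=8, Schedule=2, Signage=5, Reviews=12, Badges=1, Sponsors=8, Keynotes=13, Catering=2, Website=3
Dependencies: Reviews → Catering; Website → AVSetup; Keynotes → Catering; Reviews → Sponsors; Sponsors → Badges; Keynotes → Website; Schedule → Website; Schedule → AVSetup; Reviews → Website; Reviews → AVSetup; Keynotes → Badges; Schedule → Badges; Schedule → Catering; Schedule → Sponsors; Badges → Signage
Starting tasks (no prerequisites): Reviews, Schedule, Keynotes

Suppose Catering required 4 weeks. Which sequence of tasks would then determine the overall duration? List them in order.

Baseline: Reviews→Sponsors→Badges→Signage = 12+8+1+5 = 26 → 26 weeks.
Catering is off the critical path — its longest chain is 15 weeks, giving 11 of slack.
No other chain overtakes it, so the finish is 26 weeks.

Reviews, Sponsors, Badges, Signage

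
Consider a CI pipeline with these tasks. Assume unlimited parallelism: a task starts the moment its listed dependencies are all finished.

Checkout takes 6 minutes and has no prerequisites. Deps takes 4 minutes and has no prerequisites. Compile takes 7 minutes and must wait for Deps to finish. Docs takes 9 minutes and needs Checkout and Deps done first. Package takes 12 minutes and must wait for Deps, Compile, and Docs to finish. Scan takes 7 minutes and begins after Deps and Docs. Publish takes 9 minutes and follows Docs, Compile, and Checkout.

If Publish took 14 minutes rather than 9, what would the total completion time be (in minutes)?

As given, the longest chain is Checkout→Docs→Package = 6+9+12 = 27, so the finish is 27 minutes.
Publish has 3 minutes of float (longest path through it is 24).
Now Checkout→Docs→Publish = 6+9+14 = 29 is longest, so the finish becomes 29 minutes.

29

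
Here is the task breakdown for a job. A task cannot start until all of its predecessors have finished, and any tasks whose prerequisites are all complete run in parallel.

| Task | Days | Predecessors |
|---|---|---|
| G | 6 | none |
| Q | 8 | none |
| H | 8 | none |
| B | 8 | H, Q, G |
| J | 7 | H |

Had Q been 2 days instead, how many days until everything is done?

16

The binding path is Q→B = 8+8 = 16; finish at 16 days.
Q is on the critical path; changing it to 2 makes that path 10 days.
The binding chain switches to H→B = 8+8 = 16; finish 16 days.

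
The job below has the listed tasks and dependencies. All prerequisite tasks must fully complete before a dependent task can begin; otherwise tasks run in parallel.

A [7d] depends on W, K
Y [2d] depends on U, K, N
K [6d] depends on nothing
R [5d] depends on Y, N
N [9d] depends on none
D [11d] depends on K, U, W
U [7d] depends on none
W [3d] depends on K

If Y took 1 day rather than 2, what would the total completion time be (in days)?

Baseline: K→W→D = 6+3+11 = 20 → 20 days.
Y has 4 days of float (longest path through it is 16).
The critical path is still K→W→D; finish is now 20 days.

20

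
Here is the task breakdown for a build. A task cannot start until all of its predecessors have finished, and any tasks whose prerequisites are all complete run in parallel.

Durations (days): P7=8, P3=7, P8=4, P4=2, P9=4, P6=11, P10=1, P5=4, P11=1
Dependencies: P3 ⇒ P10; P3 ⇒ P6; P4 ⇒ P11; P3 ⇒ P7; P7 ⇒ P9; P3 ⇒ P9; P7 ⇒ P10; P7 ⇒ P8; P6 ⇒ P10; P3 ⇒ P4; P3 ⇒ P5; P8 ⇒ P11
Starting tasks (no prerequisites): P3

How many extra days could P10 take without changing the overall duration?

1

The longest chain is P3→P7→P8→P11 = 7+8+4+1 = 20; overall finish 20 days.
Longest path through P10: 19 days (earliest finish 19, latest finish 20).
Slack of P10 = 19 − 18 = 1 day.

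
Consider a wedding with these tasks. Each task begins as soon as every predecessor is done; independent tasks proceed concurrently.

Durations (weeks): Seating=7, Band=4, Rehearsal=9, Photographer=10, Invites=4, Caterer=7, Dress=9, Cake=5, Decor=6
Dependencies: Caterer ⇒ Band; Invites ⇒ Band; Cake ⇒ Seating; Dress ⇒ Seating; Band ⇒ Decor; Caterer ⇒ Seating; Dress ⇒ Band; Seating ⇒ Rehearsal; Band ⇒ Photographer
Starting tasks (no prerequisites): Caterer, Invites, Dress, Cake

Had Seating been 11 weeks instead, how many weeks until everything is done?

29

The binding path is Dress→Seating→Rehearsal = 9+7+9 = 25; finish at 25 weeks.
Seating lies on that path, so at 11 weeks the path becomes 29 weeks.
That remains the longest chain; total 29 weeks.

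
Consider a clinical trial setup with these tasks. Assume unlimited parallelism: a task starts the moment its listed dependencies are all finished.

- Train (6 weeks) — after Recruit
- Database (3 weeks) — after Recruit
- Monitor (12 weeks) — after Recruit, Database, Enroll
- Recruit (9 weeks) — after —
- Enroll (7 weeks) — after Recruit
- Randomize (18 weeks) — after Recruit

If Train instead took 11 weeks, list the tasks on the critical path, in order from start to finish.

Recruit, Enroll, Monitor

The binding path is Recruit→Enroll→Monitor = 9+7+12 = 28; finish at 28 weeks.
The longest path through Train is only 15 weeks, so Train has float 13.
That remains the longest chain; total 28 weeks.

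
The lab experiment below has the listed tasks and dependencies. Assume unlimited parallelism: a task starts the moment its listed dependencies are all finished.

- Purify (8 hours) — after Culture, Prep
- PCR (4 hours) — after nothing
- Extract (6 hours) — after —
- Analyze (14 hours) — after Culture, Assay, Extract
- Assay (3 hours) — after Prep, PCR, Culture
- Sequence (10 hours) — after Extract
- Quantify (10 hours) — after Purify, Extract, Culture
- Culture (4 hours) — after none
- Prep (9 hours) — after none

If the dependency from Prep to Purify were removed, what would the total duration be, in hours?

26

Before: longest chain Prep→Purify→Quantify = 9+8+10 = 27, finish 27.
Without Prep→Purify, Purify's earliest start moves from 9 to 4.
After: Prep→Assay→Analyze = 9+3+14 = 26 → 26 hours.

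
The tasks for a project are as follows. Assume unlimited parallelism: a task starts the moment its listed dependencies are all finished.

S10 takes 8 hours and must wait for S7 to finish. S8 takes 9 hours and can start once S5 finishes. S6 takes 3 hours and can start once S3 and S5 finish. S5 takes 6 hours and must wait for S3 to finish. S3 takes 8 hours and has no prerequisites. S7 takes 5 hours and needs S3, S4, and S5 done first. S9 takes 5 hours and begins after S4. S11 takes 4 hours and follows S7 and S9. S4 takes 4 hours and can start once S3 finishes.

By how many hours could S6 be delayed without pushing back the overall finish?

10

The longest chain is S3→S5→S7→S10 = 8+6+5+8 = 27; overall finish 27 hours.
The longest chain containing S6 totals 17 hours.
So S6 can slip 27 − 17 = 10 hours.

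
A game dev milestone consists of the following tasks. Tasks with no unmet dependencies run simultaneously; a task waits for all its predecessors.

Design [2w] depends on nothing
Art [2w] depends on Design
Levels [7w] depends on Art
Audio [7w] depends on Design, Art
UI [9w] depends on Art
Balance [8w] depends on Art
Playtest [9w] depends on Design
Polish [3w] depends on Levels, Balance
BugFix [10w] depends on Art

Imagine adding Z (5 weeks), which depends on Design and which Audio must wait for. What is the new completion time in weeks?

15

Originally the game dev milestone takes 15 weeks.
With Z inserted, Audio now waits for max(Design, Art, Z).
New critical path: Design→Art→Balance→Polish = 2+2+8+3 = 15 ⇒ 15 weeks.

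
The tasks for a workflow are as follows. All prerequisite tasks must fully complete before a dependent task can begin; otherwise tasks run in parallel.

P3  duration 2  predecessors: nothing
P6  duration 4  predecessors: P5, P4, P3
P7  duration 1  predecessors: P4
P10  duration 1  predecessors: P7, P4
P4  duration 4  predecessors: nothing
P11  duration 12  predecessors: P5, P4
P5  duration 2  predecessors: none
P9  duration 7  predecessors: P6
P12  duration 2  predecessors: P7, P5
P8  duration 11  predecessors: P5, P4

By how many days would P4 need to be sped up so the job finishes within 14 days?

2

Current finish: 16 days; target: 14.
P4 is on every critical path, so each day cut from P4 cuts the finish by one (this holds down to a finish of 14).
Need 16 − 14 = 2 days off P4 → P4 becomes 2 days, finish becomes 14.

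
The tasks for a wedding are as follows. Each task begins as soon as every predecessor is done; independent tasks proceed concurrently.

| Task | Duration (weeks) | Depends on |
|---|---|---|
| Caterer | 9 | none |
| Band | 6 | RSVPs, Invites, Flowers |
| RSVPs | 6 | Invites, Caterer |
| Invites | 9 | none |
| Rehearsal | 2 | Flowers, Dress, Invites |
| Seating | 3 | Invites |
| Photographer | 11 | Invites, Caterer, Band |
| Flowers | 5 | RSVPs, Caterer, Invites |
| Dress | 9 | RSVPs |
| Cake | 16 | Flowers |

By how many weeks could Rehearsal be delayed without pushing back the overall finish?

Critical path: Caterer→RSVPs→Flowers→Band→Photographer = 9+6+5+6+11 = 37, so the finish is 37 weeks.
Rehearsal finishes as early as 26 and must finish by 37.
Float = 37 − 26 = 11.

11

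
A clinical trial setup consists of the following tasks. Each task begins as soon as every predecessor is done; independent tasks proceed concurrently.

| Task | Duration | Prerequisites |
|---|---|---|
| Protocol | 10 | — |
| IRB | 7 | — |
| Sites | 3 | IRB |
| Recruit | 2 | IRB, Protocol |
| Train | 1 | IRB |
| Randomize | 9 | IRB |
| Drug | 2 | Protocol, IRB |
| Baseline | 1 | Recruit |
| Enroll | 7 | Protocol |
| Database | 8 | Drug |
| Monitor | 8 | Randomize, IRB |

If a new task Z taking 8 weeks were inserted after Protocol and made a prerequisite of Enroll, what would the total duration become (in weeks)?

Originally the clinical trial setup takes 24 weeks.
With Z inserted, Enroll now waits for max(Protocol, Z).
New critical path: Protocol→Z→Enroll = 10+8+7 = 25 ⇒ 25 weeks.

25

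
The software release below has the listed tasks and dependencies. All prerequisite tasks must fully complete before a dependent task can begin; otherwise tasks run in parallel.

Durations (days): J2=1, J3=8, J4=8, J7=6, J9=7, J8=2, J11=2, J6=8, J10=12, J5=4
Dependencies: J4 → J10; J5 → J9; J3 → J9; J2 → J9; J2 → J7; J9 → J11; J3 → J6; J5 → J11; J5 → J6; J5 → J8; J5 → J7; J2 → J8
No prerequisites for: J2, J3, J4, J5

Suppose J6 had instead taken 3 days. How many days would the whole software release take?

20

As given, the longest chain is J4→J10 = 8+12 = 20, so the finish is 20 days.
The longest path through J6 is only 16 days, so J6 has float 4.
The critical path is still J4→J10; finish is now 20 days.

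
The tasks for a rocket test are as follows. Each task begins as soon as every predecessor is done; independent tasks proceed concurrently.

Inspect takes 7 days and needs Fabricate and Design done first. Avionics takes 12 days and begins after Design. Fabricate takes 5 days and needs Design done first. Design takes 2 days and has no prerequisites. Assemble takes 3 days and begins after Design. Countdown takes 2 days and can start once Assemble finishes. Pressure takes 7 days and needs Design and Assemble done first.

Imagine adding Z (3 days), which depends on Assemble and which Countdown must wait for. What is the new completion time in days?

Originally the schedule takes 14 days.
With Z inserted, Countdown now waits for max(Assemble, Z).
New critical path: Design→Fabricate→Inspect = 2+5+7 = 14 ⇒ 14 days.

14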